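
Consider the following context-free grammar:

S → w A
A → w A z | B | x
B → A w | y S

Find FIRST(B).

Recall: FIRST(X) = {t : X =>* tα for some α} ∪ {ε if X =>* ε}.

We compute FIRST(B) using the standard algorithm.
FIRST(A) = {w, x, y}
FIRST(B) = {w, x, y}
FIRST(S) = {w}
Therefore, FIRST(B) = {w, x, y}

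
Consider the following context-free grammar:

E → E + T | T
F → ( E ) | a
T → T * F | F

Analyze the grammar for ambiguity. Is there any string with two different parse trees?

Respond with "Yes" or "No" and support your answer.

No - the grammar is unambiguous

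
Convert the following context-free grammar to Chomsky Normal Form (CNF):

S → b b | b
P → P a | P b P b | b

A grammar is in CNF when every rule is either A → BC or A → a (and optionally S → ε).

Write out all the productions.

TB → b; S → b; TA → a; P → b; S → TB TB; P → P TA; P → P X0; X0 → TB X1; X1 → P TB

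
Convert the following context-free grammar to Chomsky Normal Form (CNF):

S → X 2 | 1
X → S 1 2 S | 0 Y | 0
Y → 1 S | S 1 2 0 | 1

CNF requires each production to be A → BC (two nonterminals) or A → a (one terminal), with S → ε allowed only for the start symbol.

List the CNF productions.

T2 → 2; S → 1; T1 → 1; T0 → 0; X → 0; Y → 1; S → X T2; X → S X0; X0 → T1 X1; X1 → T2 S; X → T0 Y; Y → T1 S; Y → S X2; X2 → T1 X3; X3 → T2 T0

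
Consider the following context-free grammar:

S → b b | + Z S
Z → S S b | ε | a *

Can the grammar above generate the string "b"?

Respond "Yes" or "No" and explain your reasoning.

No - no valid derivation exists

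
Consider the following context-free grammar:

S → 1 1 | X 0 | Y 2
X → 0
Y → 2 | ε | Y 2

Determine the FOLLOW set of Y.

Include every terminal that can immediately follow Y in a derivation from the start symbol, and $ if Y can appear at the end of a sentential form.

We compute FOLLOW(Y) using the standard algorithm.
FOLLOW(S) starts with {$}.
FIRST(S) = {0, 1, 2}
FIRST(X) = {0}
FIRST(Y) = {2, ε}
FOLLOW(S) = {$}
FOLLOW(X) = {0}
FOLLOW(Y) = {2}
Therefore, FOLLOW(Y) = {2}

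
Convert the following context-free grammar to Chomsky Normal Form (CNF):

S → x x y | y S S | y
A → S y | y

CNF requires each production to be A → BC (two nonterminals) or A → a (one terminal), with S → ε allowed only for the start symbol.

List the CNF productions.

TX → x; TY → y; S → y; A → y; S → TX X0; X0 → TX TY; S → TY X1; X1 → S S; A → S TY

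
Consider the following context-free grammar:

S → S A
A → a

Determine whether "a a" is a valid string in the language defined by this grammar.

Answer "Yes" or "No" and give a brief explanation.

No - no valid derivation exists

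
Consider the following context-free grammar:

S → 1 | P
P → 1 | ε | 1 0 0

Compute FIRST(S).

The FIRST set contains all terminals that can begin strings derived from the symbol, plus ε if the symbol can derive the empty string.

We compute FIRST(S) using the standard algorithm.
FIRST(P) = {1, ε}
FIRST(S) = {1, ε}
Therefore, FIRST(S) = {1, ε}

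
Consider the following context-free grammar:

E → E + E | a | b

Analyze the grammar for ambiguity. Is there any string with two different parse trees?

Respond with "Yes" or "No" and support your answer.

Yes - the string 'a + a + a + b + b' has two distinct parse trees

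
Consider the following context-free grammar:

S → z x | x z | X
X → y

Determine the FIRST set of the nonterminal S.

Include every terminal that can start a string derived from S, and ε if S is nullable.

We compute FIRST(S) using the standard algorithm.
FIRST(S) = {x, y, z}
FIRST(X) = {y}
Therefore, FIRST(S) = {x, y, z}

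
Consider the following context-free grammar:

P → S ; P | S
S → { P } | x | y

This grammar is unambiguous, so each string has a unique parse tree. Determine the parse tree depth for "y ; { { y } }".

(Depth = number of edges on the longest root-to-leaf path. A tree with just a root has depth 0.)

7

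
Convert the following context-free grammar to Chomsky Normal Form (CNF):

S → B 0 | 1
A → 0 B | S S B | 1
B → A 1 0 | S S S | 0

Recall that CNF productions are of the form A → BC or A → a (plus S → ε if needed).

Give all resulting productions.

T0 → 0; S → 1; A → 1; T1 → 1; B → 0; S → B T0; A → T0 B; A → S X0; X0 → S B; B → A X1; X1 → T1 T0; B → S X2; X2 → S S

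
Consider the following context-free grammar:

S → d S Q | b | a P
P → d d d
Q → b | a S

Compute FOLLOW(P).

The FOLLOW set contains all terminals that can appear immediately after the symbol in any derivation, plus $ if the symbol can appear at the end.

We compute FOLLOW(P) using the standard algorithm.
FOLLOW(S) starts with {$}.
FIRST(P) = {d}
FIRST(Q) = {a, b}
FIRST(S) = {a, b, d}
FOLLOW(P) = {$, a, b}
FOLLOW(Q) = {$, a, b}
FOLLOW(S) = {$, a, b}
Therefore, FOLLOW(P) = {$, a, b}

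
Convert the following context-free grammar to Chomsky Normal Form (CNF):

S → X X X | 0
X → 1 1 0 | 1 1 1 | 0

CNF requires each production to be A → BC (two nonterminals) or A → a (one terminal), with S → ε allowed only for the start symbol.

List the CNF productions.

S → 0; T1 → 1; T0 → 0; X → 0; S → X X0; X0 → X X; X → T1 X1; X1 → T1 T0; X → T1 X2; X2 → T1 T1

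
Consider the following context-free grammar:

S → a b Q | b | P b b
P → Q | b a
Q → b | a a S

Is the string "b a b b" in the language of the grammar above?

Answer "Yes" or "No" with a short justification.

Yes - a valid derivation exists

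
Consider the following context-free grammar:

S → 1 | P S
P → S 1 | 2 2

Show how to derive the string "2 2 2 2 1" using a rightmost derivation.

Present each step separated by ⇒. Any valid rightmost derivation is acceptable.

S ⇒ P S ⇒ P P S ⇒ P P 1 ⇒ P 2 2 1 ⇒ 2 2 2 2 1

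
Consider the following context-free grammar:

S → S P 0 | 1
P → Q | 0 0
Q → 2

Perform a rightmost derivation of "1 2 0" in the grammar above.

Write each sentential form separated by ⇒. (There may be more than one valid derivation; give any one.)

S ⇒ S P 0 ⇒ S Q 0 ⇒ S 2 0 ⇒ 1 2 0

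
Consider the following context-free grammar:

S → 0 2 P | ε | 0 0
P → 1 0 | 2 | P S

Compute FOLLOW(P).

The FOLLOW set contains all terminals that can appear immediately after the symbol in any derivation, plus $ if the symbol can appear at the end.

We compute FOLLOW(P) using the standard algorithm.
FOLLOW(S) starts with {$}.
FIRST(P) = {1, 2}
FIRST(S) = {0, ε}
FOLLOW(P) = {$, 0}
FOLLOW(S) = {$, 0}
Therefore, FOLLOW(P) = {$, 0}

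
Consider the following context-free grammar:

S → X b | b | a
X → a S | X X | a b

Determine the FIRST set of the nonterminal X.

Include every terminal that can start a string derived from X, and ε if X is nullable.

We compute FIRST(X) using the standard algorithm.
FIRST(S) = {a, b}
FIRST(X) = {a}
Therefore, FIRST(X) = {a}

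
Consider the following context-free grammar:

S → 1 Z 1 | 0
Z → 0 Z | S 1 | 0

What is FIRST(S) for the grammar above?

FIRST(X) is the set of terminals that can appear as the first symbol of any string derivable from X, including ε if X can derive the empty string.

We compute FIRST(S) using the standard algorithm.
FIRST(S) = {0, 1}
FIRST(Z) = {0, 1}
Therefore, FIRST(S) = {0, 1}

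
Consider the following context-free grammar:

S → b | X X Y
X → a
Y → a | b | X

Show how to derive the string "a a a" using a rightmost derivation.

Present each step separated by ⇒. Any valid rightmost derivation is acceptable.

S ⇒ X X Y ⇒ X X a ⇒ X a a ⇒ a a a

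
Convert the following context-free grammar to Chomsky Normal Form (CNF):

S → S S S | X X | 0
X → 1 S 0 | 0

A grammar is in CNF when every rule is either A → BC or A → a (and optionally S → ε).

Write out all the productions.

S → 0; T1 → 1; T0 → 0; X → 0; S → S X0; X0 → S S; S → X X; X → T1 X1; X1 → S T0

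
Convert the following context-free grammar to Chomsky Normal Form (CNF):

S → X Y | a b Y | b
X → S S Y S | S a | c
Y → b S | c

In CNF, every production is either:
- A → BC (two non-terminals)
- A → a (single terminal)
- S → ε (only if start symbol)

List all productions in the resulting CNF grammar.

TA → a; TB → b; S → b; X → c; Y → c; S → X Y; S → TA X0; X0 → TB Y; X → S X1; X1 → S X2; X2 → Y S; X → S TA; Y → TB S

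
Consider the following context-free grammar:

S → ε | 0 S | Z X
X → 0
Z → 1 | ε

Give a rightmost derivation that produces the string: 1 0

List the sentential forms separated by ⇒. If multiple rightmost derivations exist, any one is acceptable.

S ⇒ Z X ⇒ Z 0 ⇒ 1 0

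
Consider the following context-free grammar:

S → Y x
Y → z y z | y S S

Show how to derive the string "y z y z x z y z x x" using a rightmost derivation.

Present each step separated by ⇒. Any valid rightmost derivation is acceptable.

S ⇒ Y x ⇒ y S S x ⇒ y S Y x x ⇒ y S z y z x x ⇒ y Y x z y z x x ⇒ y z y z x z y z x x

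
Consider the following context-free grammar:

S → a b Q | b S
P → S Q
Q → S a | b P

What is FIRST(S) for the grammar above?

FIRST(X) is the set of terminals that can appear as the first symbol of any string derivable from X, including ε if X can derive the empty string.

We compute FIRST(S) using the standard algorithm.
FIRST(P) = {a, b}
FIRST(Q) = {a, b}
FIRST(S) = {a, b}
Therefore, FIRST(S) = {a, b}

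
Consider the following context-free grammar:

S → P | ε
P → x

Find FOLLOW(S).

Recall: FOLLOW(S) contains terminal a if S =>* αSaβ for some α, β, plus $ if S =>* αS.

We compute FOLLOW(S) using the standard algorithm.
FOLLOW(S) starts with {$}.
FIRST(P) = {x}
FIRST(S) = {x, ε}
FOLLOW(P) = {$}
FOLLOW(S) = {$}
Therefore, FOLLOW(S) = {$}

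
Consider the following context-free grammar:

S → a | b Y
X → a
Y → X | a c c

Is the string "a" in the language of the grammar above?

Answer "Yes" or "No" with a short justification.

Yes - a valid derivation exists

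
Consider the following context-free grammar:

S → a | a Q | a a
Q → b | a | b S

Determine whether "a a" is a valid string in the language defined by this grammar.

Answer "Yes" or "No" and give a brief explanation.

Yes - a valid derivation exists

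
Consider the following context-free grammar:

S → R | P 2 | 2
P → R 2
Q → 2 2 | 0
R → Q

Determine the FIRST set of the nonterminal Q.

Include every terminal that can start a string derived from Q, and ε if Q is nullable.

We compute FIRST(Q) using the standard algorithm.
FIRST(P) = {0, 2}
FIRST(Q) = {0, 2}
FIRST(R) = {0, 2}
FIRST(S) = {0, 2}
Therefore, FIRST(Q) = {0, 2}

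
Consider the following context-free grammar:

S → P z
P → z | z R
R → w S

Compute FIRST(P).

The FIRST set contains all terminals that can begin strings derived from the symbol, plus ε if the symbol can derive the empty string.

We compute FIRST(P) using the standard algorithm.
FIRST(P) = {z}
FIRST(R) = {w}
FIRST(S) = {z}
Therefore, FIRST(P) = {z}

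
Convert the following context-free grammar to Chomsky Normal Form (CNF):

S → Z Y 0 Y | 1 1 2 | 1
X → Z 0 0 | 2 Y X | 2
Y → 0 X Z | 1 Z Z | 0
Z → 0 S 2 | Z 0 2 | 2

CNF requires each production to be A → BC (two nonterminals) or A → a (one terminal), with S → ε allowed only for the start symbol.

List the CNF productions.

T0 → 0; T1 → 1; T2 → 2; S → 1; X → 2; Y → 0; Z → 2; S → Z X0; X0 → Y X1; X1 → T0 Y; S → T1 X2; X2 → T1 T2; X → Z X3; X3 → T0 T0; X → T2 X4; X4 → Y X; Y → T0 X5; X5 → X Z; Y → T1 X6; X6 → Z Z; Z → T0 X7; X7 → S T2; Z → Z X8; X8 → T0 T2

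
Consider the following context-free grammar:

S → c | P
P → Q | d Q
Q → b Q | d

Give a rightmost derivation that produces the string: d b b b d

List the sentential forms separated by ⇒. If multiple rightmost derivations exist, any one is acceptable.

S ⇒ P ⇒ d Q ⇒ d b Q ⇒ d b b Q ⇒ d b b b Q ⇒ d b b b d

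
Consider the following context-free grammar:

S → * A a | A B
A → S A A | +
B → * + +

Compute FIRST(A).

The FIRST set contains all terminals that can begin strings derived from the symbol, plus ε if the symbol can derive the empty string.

We compute FIRST(A) using the standard algorithm.
FIRST(A) = {*, +}
FIRST(B) = {*}
FIRST(S) = {*, +}
Therefore, FIRST(A) = {*, +}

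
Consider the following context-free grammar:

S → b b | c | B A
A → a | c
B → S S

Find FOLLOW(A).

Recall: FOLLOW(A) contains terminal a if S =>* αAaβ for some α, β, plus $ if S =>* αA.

We compute FOLLOW(A) using the standard algorithm.
FOLLOW(S) starts with {$}.
FIRST(A) = {a, c}
FIRST(B) = {b, c}
FIRST(S) = {b, c}
FOLLOW(A) = {$, a, b, c}
FOLLOW(B) = {a, c}
FOLLOW(S) = {$, a, b, c}
Therefore, FOLLOW(A) = {$, a, b, c}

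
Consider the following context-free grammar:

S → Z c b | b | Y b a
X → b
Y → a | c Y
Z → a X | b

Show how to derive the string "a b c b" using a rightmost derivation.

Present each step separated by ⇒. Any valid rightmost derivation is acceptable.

S ⇒ Z c b ⇒ a X c b ⇒ a b c b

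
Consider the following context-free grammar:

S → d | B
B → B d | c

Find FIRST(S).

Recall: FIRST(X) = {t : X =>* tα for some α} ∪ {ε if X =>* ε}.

We compute FIRST(S) using the standard algorithm.
FIRST(B) = {c}
FIRST(S) = {c, d}
Therefore, FIRST(S) = {c, d}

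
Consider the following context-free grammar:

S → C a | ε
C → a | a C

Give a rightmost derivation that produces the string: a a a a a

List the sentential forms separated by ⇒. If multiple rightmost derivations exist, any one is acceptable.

S ⇒ C a ⇒ a C a ⇒ a a C a ⇒ a a a C a ⇒ a a a a a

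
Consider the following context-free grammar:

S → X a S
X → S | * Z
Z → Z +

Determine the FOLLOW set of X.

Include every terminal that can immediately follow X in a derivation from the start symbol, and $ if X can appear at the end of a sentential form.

We compute FOLLOW(X) using the standard algorithm.
FOLLOW(S) starts with {$}.
FIRST(S) = {*}
FIRST(X) = {*}
FIRST(Z) = {}
FOLLOW(S) = {$, a}
FOLLOW(X) = {a}
FOLLOW(Z) = {+, a}
Therefore, FOLLOW(X) = {a}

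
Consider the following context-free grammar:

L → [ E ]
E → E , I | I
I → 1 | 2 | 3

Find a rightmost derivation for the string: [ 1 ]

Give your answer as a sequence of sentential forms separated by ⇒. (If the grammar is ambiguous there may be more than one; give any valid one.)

L ⇒ [ E ] ⇒ [ I ] ⇒ [ 1 ]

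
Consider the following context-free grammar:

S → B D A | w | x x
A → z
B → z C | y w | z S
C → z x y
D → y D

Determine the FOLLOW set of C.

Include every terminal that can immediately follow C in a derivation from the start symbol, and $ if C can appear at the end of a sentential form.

We compute FOLLOW(C) using the standard algorithm.
FOLLOW(S) starts with {$}.
FIRST(A) = {z}
FIRST(B) = {y, z}
FIRST(C) = {z}
FIRST(D) = {y}
FIRST(S) = {w, x, y, z}
FOLLOW(A) = {$, y}
FOLLOW(B) = {y}
FOLLOW(C) = {y}
FOLLOW(D) = {z}
FOLLOW(S) = {$, y}
Therefore, FOLLOW(C) = {y}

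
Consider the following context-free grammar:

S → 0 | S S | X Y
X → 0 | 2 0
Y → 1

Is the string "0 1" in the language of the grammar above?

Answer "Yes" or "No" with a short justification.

Yes - a valid derivation exists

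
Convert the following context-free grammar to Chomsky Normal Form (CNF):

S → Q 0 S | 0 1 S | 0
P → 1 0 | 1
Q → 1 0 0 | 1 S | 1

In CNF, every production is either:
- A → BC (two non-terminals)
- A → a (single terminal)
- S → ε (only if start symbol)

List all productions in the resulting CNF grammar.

T0 → 0; T1 → 1; S → 0; P → 1; Q → 1; S → Q X0; X0 → T0 S; S → T0 X1; X1 → T1 S; P → T1 T0; Q → T1 X2; X2 → T0 T0; Q → T1 S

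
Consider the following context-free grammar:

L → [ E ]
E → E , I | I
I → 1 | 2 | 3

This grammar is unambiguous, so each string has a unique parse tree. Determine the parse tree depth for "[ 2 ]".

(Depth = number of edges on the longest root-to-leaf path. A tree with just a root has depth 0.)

3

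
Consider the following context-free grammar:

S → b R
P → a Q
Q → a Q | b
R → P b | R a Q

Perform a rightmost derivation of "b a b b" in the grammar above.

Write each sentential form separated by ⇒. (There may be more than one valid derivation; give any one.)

S ⇒ b R ⇒ b P b ⇒ b a Q b ⇒ b a b b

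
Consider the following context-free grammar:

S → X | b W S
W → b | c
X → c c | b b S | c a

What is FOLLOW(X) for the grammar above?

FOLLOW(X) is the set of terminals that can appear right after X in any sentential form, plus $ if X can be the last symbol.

We compute FOLLOW(X) using the standard algorithm.
FOLLOW(S) starts with {$}.
FIRST(S) = {b, c}
FIRST(W) = {b, c}
FIRST(X) = {b, c}
FOLLOW(S) = {$}
FOLLOW(W) = {b, c}
FOLLOW(X) = {$}
Therefore, FOLLOW(X) = {$}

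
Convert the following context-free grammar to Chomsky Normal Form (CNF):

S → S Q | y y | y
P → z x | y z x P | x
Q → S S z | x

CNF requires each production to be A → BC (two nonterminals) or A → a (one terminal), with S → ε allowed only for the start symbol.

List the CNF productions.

TY → y; S → y; TZ → z; TX → x; P → x; Q → x; S → S Q; S → TY TY; P → TZ TX; P → TY X0; X0 → TZ X1; X1 → TX P; Q → S X2; X2 → S TZ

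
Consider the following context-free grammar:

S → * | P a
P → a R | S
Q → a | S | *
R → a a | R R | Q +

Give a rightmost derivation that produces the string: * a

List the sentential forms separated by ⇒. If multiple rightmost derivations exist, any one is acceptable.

S ⇒ P a ⇒ S a ⇒ * a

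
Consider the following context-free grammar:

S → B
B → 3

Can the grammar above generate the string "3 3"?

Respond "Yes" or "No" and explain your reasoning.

No - no valid derivation exists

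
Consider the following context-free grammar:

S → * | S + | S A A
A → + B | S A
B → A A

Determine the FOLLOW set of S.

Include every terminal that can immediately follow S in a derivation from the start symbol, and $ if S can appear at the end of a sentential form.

We compute FOLLOW(S) using the standard algorithm.
FOLLOW(S) starts with {$}.
FIRST(A) = {*, +}
FIRST(B) = {*, +}
FIRST(S) = {*}
FOLLOW(A) = {$, *, +}
FOLLOW(B) = {$, *, +}
FOLLOW(S) = {$, *, +}
Therefore, FOLLOW(S) = {$, *, +}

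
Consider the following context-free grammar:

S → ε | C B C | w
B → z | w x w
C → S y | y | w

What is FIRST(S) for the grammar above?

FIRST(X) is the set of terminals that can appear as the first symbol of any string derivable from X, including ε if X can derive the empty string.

We compute FIRST(S) using the standard algorithm.
FIRST(B) = {w, z}
FIRST(C) = {w, y}
FIRST(S) = {w, y, ε}
Therefore, FIRST(S) = {w, y, ε}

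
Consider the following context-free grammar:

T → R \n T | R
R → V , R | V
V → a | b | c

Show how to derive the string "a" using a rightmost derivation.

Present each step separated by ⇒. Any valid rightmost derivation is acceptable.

T ⇒ R ⇒ V ⇒ a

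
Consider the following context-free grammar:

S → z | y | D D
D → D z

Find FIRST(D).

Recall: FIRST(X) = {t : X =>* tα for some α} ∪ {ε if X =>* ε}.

We compute FIRST(D) using the standard algorithm.
FIRST(D) = {}
FIRST(S) = {y, z}
Therefore, FIRST(D) = {}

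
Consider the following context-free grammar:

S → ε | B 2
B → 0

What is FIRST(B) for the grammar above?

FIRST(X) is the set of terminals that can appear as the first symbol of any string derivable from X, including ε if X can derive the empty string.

We compute FIRST(B) using the standard algorithm.
FIRST(B) = {0}
FIRST(S) = {0, ε}
Therefore, FIRST(B) = {0}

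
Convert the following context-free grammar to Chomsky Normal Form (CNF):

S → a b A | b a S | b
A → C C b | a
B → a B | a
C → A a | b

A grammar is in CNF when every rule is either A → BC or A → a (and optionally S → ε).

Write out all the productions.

TA → a; TB → b; S → b; A → a; B → a; C → b; S → TA X0; X0 → TB A; S → TB X1; X1 → TA S; A → C X2; X2 → C TB; B → TA B; C → A TA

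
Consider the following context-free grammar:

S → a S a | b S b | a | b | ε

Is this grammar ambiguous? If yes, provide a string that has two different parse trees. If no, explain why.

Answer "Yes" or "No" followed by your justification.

No - the grammar is unambiguous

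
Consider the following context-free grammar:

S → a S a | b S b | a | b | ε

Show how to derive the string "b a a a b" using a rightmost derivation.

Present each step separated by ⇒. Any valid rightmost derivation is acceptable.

S ⇒ b S b ⇒ b a S a b ⇒ b a a a b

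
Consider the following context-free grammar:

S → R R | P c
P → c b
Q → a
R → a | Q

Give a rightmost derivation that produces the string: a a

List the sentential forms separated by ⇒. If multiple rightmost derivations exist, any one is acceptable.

S ⇒ R R ⇒ R a ⇒ a a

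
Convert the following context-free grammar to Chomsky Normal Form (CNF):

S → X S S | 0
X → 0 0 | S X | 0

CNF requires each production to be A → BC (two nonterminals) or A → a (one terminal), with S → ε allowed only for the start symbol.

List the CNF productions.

S → 0; T0 → 0; X → 0; S → X X0; X0 → S S; X → T0 T0; X → S X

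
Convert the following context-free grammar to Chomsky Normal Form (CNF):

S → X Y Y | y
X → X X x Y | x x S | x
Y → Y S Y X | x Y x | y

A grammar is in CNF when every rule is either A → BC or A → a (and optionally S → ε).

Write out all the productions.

S → y; TX → x; X → x; Y → y; S → X X0; X0 → Y Y; X → X X1; X1 → X X2; X2 → TX Y; X → TX X3; X3 → TX S; Y → Y X4; X4 → S X5; X5 → Y X; Y → TX X6; X6 → Y TX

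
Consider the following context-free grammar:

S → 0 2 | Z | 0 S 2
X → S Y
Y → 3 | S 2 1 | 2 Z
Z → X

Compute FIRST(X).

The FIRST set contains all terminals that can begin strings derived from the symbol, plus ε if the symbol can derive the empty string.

We compute FIRST(X) using the standard algorithm.
FIRST(S) = {0}
FIRST(X) = {0}
FIRST(Y) = {0, 2, 3}
FIRST(Z) = {0}
Therefore, FIRST(X) = {0}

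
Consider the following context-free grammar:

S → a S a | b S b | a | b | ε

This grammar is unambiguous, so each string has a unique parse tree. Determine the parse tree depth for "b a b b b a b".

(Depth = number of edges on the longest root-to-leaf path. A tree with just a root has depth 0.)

4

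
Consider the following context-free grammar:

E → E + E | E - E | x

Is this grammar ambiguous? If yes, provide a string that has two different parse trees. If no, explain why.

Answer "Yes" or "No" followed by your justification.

Yes - the string 'x + x + x - x' has two distinct leftmost derivations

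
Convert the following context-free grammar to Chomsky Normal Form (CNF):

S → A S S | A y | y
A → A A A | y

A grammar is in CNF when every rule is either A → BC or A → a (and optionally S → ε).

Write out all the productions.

TY → y; S → y; A → y; S → A X0; X0 → S S; S → A TY; A → A X1; X1 → A A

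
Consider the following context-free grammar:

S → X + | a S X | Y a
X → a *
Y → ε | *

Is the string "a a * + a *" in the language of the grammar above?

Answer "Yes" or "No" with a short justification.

Yes - a valid derivation exists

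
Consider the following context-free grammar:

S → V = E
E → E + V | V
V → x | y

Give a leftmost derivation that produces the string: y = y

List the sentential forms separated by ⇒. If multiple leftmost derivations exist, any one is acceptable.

S ⇒ V = E ⇒ y = E ⇒ y = V ⇒ y = y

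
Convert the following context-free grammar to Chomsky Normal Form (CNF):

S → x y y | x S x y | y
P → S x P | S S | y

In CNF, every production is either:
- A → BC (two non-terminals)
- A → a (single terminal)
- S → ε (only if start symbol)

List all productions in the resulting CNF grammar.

TX → x; TY → y; S → y; P → y; S → TX X0; X0 → TY TY; S → TX X1; X1 → S X2; X2 → TX TY; P → S X3; X3 → TX P; P → S S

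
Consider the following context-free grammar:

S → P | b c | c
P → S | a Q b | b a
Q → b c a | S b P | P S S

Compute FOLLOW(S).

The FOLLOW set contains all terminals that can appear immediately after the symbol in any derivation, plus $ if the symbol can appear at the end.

We compute FOLLOW(S) using the standard algorithm.
FOLLOW(S) starts with {$}.
FIRST(P) = {a, b, c}
FIRST(Q) = {a, b, c}
FIRST(S) = {a, b, c}
FOLLOW(P) = {$, a, b, c}
FOLLOW(Q) = {b}
FOLLOW(S) = {$, a, b, c}
Therefore, FOLLOW(S) = {$, a, b, c}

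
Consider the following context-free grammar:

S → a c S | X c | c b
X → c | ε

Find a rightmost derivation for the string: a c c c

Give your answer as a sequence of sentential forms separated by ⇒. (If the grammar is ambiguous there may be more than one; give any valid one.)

S ⇒ a c S ⇒ a c X c ⇒ a c c c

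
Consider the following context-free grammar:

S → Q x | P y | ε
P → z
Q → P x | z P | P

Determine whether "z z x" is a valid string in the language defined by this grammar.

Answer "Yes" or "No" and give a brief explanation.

Yes - a valid derivation exists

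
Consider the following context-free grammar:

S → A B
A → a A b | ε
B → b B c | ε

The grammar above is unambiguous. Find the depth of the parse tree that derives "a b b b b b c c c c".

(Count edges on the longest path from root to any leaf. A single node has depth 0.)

6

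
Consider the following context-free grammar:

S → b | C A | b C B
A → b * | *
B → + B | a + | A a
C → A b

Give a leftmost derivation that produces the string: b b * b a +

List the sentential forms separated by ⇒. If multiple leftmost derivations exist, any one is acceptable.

S ⇒ b C B ⇒ b A b B ⇒ b b * b B ⇒ b b * b a +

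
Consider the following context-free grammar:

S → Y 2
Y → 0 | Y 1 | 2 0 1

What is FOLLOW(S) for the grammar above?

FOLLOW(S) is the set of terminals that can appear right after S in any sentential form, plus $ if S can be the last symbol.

We compute FOLLOW(S) using the standard algorithm.
FOLLOW(S) starts with {$}.
FIRST(S) = {0, 2}
FIRST(Y) = {0, 2}
FOLLOW(S) = {$}
FOLLOW(Y) = {1, 2}
Therefore, FOLLOW(S) = {$}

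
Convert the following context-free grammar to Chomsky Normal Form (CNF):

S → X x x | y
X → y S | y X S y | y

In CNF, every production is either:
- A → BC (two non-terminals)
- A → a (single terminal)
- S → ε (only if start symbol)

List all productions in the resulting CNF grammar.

TX → x; S → y; TY → y; X → y; S → X X0; X0 → TX TX; X → TY S; X → TY X1; X1 → X X2; X2 → S TY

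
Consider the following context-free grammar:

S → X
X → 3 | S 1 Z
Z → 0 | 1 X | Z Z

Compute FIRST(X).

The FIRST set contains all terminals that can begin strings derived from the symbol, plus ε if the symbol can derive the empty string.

We compute FIRST(X) using the standard algorithm.
FIRST(S) = {3}
FIRST(X) = {3}
FIRST(Z) = {0, 1}
Therefore, FIRST(X) = {3}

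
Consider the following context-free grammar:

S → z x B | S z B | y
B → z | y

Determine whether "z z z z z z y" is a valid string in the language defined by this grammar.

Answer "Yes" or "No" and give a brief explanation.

No - no valid derivation exists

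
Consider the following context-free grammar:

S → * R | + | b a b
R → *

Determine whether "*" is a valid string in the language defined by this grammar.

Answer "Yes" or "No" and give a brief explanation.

No - no valid derivation exists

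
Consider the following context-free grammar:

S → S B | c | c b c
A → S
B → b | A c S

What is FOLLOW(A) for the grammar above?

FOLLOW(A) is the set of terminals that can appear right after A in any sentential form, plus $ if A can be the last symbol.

We compute FOLLOW(A) using the standard algorithm.
FOLLOW(S) starts with {$}.
FIRST(A) = {c}
FIRST(B) = {b, c}
FIRST(S) = {c}
FOLLOW(A) = {c}
FOLLOW(B) = {$, b, c}
FOLLOW(S) = {$, b, c}
Therefore, FOLLOW(A) = {c}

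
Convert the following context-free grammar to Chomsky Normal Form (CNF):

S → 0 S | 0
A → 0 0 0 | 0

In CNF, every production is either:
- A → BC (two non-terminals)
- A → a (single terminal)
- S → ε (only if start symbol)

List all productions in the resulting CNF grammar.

T0 → 0; S → 0; A → 0; S → T0 S; A → T0 X0; X0 → T0 T0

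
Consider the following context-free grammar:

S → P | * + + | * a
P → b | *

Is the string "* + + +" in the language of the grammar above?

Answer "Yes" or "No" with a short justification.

No - no valid derivation exists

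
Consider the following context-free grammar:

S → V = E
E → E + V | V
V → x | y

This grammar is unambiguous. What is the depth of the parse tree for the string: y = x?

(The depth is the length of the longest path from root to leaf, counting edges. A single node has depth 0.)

3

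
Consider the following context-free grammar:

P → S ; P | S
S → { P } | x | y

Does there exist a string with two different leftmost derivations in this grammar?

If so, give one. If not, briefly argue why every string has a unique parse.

No - every string in the language has a unique leftmost derivation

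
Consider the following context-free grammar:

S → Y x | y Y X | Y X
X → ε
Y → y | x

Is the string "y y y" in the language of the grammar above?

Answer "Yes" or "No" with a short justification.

No - no valid derivation exists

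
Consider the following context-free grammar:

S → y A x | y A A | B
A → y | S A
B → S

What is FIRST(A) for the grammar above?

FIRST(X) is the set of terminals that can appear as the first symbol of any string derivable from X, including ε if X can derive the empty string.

We compute FIRST(A) using the standard algorithm.
FIRST(A) = {y}
FIRST(B) = {y}
FIRST(S) = {y}
Therefore, FIRST(A) = {y}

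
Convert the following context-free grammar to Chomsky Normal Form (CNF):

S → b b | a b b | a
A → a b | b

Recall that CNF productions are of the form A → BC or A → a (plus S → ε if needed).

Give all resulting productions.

TB → b; TA → a; S → a; A → b; S → TB TB; S → TA X0; X0 → TB TB; A → TA TB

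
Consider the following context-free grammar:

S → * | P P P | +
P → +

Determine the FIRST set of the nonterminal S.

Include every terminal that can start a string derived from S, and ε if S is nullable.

We compute FIRST(S) using the standard algorithm.
FIRST(P) = {+}
FIRST(S) = {*, +}
Therefore, FIRST(S) = {*, +}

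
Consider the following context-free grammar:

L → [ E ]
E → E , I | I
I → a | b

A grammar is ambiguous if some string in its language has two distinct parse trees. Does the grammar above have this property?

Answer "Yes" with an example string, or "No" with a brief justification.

No - the grammar is unambiguous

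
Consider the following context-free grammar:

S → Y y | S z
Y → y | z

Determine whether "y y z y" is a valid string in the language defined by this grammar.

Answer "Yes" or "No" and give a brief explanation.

No - no valid derivation exists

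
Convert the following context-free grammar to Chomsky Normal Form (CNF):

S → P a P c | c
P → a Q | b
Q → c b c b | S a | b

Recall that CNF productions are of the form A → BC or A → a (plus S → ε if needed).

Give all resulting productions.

TA → a; TC → c; S → c; P → b; TB → b; Q → b; S → P X0; X0 → TA X1; X1 → P TC; P → TA Q; Q → TC X2; X2 → TB X3; X3 → TC TB; Q → S TA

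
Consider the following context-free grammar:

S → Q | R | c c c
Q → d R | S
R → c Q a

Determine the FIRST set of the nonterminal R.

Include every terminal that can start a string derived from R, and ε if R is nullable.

We compute FIRST(R) using the standard algorithm.
FIRST(Q) = {c, d}
FIRST(R) = {c}
FIRST(S) = {c, d}
Therefore, FIRST(R) = {c}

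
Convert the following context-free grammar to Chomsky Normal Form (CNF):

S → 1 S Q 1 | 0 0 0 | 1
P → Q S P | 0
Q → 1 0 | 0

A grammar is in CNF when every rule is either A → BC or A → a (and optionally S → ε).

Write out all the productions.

T1 → 1; T0 → 0; S → 1; P → 0; Q → 0; S → T1 X0; X0 → S X1; X1 → Q T1; S → T0 X2; X2 → T0 T0; P → Q X3; X3 → S P; Q → T1 T0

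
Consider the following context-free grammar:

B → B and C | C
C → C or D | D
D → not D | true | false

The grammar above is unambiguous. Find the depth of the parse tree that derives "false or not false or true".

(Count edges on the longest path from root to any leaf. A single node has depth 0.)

5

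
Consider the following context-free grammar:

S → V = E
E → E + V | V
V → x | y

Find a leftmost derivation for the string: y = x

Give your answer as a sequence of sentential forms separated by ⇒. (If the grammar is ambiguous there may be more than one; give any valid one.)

S ⇒ V = E ⇒ y = E ⇒ y = V ⇒ y = x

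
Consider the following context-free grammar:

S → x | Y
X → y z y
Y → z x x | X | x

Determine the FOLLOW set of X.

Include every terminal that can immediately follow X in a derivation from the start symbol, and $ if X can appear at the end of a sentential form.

We compute FOLLOW(X) using the standard algorithm.
FOLLOW(S) starts with {$}.
FIRST(S) = {x, y, z}
FIRST(X) = {y}
FIRST(Y) = {x, y, z}
FOLLOW(S) = {$}
FOLLOW(X) = {$}
FOLLOW(Y) = {$}
Therefore, FOLLOW(X) = {$}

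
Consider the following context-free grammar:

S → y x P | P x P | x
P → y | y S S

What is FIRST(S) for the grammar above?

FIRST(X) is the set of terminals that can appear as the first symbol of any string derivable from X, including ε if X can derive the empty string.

We compute FIRST(S) using the standard algorithm.
FIRST(P) = {y}
FIRST(S) = {x, y}
Therefore, FIRST(S) = {x, y}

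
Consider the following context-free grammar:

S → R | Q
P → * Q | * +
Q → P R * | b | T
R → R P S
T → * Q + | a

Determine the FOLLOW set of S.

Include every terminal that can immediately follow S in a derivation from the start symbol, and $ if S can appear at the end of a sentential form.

We compute FOLLOW(S) using the standard algorithm.
FOLLOW(S) starts with {$}.
FIRST(P) = {*}
FIRST(Q) = {*, a, b}
FIRST(R) = {}
FIRST(S) = {*, a, b}
FIRST(T) = {*, a}
FOLLOW(P) = {*, a, b}
FOLLOW(Q) = {$, *, +, a, b}
FOLLOW(R) = {$, *}
FOLLOW(S) = {$, *}
FOLLOW(T) = {$, *, +, a, b}
Therefore, FOLLOW(S) = {$, *}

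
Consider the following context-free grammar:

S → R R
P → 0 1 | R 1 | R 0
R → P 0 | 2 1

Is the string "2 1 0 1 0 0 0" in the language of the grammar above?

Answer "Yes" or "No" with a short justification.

Yes - a valid derivation exists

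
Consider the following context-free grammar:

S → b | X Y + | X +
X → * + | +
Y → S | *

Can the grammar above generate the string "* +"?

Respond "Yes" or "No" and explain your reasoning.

No - no valid derivation exists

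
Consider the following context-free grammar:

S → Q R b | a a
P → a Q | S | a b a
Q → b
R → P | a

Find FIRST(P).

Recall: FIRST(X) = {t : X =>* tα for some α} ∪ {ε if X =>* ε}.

We compute FIRST(P) using the standard algorithm.
FIRST(P) = {a, b}
FIRST(Q) = {b}
FIRST(R) = {a, b}
FIRST(S) = {a, b}
Therefore, FIRST(P) = {a, b}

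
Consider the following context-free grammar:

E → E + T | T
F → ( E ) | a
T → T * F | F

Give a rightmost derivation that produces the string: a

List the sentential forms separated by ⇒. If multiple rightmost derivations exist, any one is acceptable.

E ⇒ T ⇒ F ⇒ a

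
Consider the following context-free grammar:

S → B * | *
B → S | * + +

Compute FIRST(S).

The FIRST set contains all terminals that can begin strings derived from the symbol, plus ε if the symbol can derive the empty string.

We compute FIRST(S) using the standard algorithm.
FIRST(B) = {*}
FIRST(S) = {*}
Therefore, FIRST(S) = {*}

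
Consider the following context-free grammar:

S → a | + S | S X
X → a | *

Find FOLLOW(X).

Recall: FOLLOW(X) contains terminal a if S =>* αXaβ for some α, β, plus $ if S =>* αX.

We compute FOLLOW(X) using the standard algorithm.
FOLLOW(S) starts with {$}.
FIRST(S) = {+, a}
FIRST(X) = {*, a}
FOLLOW(S) = {$, *, a}
FOLLOW(X) = {$, *, a}
Therefore, FOLLOW(X) = {$, *, a}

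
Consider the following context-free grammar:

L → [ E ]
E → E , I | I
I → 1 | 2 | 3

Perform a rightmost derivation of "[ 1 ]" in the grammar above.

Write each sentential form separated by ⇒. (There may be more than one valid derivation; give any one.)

L ⇒ [ E ] ⇒ [ I ] ⇒ [ 1 ]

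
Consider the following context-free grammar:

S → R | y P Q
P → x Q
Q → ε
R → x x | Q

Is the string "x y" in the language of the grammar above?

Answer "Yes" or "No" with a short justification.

No - no valid derivation exists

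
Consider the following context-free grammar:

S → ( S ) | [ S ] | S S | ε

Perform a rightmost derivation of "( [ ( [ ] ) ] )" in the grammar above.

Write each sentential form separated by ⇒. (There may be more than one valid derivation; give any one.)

S ⇒ ( S ) ⇒ ( [ S ] ) ⇒ ( [ ( S ) ] ) ⇒ ( [ ( [ S ] ) ] ) ⇒ ( [ ( [ ] ) ] )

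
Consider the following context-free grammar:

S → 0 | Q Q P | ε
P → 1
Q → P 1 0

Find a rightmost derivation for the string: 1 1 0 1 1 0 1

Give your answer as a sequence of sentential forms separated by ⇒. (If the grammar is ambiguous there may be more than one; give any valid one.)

S ⇒ Q Q P ⇒ Q Q 1 ⇒ Q P 1 0 1 ⇒ Q 1 1 0 1 ⇒ P 1 0 1 1 0 1 ⇒ 1 1 0 1 1 0 1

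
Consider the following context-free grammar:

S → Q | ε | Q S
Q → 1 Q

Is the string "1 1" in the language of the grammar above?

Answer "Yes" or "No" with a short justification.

No - no valid derivation exists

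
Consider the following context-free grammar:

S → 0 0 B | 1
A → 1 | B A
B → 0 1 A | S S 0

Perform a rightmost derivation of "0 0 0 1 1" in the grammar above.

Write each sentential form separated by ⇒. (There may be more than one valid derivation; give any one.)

S ⇒ 0 0 B ⇒ 0 0 0 1 A ⇒ 0 0 0 1 1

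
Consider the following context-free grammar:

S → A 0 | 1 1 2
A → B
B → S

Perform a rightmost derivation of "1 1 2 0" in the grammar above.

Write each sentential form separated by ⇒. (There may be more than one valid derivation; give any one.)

S ⇒ A 0 ⇒ B 0 ⇒ S 0 ⇒ 1 1 2 0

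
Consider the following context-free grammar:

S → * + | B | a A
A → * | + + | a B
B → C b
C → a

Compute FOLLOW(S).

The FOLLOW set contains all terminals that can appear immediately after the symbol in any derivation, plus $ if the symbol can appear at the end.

We compute FOLLOW(S) using the standard algorithm.
FOLLOW(S) starts with {$}.
FIRST(A) = {*, +, a}
FIRST(B) = {a}
FIRST(C) = {a}
FIRST(S) = {*, a}
FOLLOW(A) = {$}
FOLLOW(B) = {$}
FOLLOW(C) = {b}
FOLLOW(S) = {$}
Therefore, FOLLOW(S) = {$}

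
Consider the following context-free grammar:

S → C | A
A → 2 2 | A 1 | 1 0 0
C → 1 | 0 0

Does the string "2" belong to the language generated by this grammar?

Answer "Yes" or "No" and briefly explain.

No - no valid derivation exists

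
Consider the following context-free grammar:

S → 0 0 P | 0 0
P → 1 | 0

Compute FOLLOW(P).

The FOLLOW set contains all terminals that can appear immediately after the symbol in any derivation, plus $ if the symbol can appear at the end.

We compute FOLLOW(P) using the standard algorithm.
FOLLOW(S) starts with {$}.
FIRST(P) = {0, 1}
FIRST(S) = {0}
FOLLOW(P) = {$}
FOLLOW(S) = {$}
Therefore, FOLLOW(P) = {$}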